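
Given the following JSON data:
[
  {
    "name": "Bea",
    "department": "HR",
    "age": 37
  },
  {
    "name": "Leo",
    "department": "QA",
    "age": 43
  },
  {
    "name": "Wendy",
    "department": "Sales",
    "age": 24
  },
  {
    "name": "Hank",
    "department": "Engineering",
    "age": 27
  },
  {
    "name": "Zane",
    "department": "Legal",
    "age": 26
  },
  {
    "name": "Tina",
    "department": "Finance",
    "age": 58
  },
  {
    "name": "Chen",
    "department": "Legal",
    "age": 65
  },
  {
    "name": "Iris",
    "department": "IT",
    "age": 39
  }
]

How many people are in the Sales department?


Scanning records for department = Sales
  Record 2: Wendy
Count: 1

ANSWER: 1


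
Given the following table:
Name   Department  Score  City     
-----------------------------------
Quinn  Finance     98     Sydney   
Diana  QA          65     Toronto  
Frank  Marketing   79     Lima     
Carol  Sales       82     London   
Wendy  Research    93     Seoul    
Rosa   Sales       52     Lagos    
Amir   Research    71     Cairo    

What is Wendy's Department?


Row 5: Wendy
Department = Research

ANSWER: Research


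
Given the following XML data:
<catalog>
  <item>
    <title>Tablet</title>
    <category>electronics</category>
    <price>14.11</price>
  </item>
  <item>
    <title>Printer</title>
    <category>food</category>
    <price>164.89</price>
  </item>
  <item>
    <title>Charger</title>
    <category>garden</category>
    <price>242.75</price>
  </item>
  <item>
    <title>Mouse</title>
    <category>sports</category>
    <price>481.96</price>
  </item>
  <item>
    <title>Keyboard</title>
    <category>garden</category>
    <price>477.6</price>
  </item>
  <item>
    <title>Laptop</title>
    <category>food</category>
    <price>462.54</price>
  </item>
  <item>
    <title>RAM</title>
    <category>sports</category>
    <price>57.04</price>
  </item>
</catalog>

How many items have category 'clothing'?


Scanning <item> elements for <category>clothing</category>:
Count: 0

ANSWER: 0


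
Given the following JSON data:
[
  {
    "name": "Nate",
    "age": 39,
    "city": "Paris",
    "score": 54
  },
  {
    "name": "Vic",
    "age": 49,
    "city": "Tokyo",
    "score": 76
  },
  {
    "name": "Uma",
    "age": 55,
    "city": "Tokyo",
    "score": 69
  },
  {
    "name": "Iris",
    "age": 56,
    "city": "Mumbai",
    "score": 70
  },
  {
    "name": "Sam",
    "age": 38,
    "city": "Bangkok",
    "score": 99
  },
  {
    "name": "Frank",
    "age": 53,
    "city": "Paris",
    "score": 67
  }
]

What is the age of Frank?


Looking up record where name = Frank
Record index: 5
Field 'age' = 53

ANSWER: 53


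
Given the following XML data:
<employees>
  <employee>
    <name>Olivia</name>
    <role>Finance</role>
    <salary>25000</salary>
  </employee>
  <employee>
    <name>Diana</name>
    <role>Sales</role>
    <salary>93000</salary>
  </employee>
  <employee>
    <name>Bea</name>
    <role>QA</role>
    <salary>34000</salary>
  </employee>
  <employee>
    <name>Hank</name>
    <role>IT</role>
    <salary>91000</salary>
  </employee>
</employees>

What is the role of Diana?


Searching for <employee> with <name>Diana</name>
Found at position 2
<role>Sales</role>

ANSWER: Sales


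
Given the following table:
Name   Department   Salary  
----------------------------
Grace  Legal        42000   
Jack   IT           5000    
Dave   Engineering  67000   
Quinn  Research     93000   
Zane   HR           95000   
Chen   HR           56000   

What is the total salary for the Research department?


Research department members:
  Quinn: 93000
Total = 93000 = 93000

ANSWER: 93000


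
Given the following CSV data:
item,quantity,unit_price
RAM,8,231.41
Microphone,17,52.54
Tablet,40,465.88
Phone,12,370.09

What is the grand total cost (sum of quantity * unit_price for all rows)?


Computing row totals:
  RAM: 8 * 231.41 = 1851.28
  Microphone: 17 * 52.54 = 893.18
  Tablet: 40 * 465.88 = 18635.2
  Phone: 12 * 370.09 = 4441.08
Grand total = 1851.28 + 893.18 + 18635.2 + 4441.08 = 25820.74

ANSWER: 25820.74


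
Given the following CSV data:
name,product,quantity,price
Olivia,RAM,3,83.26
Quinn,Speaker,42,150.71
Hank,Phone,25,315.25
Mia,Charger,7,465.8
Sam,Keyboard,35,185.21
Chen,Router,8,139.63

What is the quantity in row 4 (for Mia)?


Row 4: Mia
Column 'quantity' = 7

ANSWER: 7


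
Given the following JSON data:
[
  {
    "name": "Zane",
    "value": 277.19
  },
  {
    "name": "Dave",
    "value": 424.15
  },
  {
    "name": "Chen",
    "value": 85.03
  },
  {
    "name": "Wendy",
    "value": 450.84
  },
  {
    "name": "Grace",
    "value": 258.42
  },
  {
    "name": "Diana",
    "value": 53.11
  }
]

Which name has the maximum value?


Comparing values:
  Zane: 277.19
  Dave: 424.15
  Chen: 85.03
  Wendy: 450.84
  Grace: 258.42
  Diana: 53.11
Maximum: Wendy (450.84)

ANSWER: Wendy


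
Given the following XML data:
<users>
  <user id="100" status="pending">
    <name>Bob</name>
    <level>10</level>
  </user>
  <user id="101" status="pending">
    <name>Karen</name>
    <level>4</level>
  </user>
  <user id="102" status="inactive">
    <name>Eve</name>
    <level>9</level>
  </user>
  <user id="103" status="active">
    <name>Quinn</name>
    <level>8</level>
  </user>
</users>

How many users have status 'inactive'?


Counting users with status='inactive':
  Eve (id=102) -> MATCH
Count: 1

ANSWER: 1


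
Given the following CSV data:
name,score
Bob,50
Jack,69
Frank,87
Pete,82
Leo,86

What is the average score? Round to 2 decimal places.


Scores: 50, 69, 87, 82, 86
Sum = 374
Count = 5
Average = 374 / 5 = 74.80

ANSWER: 74.80


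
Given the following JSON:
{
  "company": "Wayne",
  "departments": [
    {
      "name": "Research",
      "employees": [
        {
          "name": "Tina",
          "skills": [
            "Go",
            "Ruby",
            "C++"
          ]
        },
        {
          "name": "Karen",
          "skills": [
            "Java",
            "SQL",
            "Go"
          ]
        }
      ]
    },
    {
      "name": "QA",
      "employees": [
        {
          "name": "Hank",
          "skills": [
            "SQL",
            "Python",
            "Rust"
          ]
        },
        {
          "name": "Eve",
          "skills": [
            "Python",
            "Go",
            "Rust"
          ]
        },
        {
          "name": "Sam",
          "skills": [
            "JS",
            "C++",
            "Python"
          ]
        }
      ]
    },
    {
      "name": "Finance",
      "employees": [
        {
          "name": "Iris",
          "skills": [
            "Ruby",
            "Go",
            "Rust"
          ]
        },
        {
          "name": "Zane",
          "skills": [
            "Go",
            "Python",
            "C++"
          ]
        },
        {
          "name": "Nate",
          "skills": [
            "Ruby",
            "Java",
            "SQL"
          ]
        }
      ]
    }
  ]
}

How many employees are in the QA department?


Path: departments[1].employees
Count: 3

ANSWER: 3


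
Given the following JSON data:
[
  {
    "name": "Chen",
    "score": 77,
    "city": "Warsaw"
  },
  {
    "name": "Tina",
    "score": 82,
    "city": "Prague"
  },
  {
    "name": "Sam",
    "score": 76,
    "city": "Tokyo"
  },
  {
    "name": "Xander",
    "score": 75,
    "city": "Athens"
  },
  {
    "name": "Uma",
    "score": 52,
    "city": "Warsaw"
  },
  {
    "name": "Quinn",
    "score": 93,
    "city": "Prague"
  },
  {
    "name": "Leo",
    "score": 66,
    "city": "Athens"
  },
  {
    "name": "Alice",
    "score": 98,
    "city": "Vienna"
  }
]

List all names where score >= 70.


Filtering records where score >= 70:
  Chen (score=77) -> YES
  Tina (score=82) -> YES
  Sam (score=76) -> YES
  Xander (score=75) -> YES
  Uma (score=52) -> no
  Quinn (score=93) -> YES
  Leo (score=66) -> no
  Alice (score=98) -> YES


ANSWER: Chen, Tina, Sam, Xander, Quinn, Alice


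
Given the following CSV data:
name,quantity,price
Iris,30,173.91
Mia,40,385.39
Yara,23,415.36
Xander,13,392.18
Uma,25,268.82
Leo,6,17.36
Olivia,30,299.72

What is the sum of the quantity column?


Values in 'quantity' column:
  Row 1: 30
  Row 2: 40
  Row 3: 23
  Row 4: 13
  Row 5: 25
  Row 6: 6
  Row 7: 30
Sum = 30 + 40 + 23 + 13 + 25 + 6 + 30 = 167

ANSWER: 167


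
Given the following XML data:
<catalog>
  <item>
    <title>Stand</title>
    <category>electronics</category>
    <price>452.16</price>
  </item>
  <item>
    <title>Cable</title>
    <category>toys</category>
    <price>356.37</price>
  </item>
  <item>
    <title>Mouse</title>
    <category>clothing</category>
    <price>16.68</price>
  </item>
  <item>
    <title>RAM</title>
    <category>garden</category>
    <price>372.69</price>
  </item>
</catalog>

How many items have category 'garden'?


Scanning <item> elements for <category>garden</category>:
  Item 4: RAM -> MATCH
Count: 1

ANSWER: 1


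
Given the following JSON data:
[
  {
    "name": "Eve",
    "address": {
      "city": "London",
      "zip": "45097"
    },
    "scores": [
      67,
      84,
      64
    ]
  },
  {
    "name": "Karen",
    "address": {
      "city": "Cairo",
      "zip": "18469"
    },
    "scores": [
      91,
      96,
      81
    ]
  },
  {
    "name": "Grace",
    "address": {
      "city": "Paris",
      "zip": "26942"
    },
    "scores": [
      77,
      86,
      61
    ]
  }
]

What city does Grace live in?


Path: records[2].address.city
Value: Paris

ANSWER: Paris


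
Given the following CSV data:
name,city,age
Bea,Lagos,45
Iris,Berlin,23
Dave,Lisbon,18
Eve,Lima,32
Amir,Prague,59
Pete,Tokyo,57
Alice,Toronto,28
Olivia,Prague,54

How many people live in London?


Scanning city column for 'London':
Total matches: 0

ANSWER: 0


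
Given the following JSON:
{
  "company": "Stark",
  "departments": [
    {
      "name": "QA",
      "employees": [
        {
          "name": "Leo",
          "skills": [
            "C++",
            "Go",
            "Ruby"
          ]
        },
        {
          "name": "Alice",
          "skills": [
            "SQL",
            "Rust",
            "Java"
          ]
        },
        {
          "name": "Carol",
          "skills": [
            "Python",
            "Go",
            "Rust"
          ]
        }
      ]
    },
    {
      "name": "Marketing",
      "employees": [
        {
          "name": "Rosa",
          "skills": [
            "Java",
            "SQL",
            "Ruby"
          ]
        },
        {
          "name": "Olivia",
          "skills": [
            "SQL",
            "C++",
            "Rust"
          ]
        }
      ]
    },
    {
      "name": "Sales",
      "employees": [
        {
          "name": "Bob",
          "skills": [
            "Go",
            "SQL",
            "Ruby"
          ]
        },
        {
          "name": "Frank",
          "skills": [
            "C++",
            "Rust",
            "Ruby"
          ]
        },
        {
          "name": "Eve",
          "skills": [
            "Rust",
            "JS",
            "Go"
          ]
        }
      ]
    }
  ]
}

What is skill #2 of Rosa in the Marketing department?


Path: departments[1].employees[0].skills[1]
Value: SQL

ANSWER: SQL


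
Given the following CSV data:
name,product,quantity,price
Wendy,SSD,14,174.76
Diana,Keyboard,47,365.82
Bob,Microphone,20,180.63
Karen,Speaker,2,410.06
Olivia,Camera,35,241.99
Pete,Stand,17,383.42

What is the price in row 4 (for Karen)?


Row 4: Karen
Column 'price' = 410.06

ANSWER: 410.06


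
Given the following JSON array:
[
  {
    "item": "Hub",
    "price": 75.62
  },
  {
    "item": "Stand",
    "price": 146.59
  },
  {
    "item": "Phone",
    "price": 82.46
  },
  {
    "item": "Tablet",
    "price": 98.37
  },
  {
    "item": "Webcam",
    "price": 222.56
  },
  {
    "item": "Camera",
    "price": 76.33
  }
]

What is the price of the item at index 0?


Array index 0 -> Hub
price = 75.62

ANSWER: 75.62


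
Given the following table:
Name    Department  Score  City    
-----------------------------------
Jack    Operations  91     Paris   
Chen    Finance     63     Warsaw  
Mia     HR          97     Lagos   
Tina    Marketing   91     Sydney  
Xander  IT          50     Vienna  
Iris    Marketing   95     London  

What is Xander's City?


Row 5: Xander
City = Vienna

ANSWER: Vienna


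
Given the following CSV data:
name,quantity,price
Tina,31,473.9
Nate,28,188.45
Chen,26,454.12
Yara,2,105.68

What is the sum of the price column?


Values in 'price' column:
  Row 1: 473.9
  Row 2: 188.45
  Row 3: 454.12
  Row 4: 105.68
Sum = 473.9 + 188.45 + 454.12 + 105.68 = 1222.15

ANSWER: 1222.15


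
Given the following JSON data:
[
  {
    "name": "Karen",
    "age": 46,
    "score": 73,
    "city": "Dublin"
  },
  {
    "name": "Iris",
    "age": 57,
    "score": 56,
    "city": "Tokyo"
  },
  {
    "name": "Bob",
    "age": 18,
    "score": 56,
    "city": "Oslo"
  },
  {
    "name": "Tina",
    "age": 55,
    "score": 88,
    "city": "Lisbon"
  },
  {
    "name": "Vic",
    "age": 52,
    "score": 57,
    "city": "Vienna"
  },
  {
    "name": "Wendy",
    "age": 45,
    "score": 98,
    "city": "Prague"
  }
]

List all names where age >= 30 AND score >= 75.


Checking both conditions:
  Karen (age=46, score=73) -> no
  Iris (age=57, score=56) -> no
  Bob (age=18, score=56) -> no
  Tina (age=55, score=88) -> YES
  Vic (age=52, score=57) -> no
  Wendy (age=45, score=98) -> YES


ANSWER: Tina, Wendy


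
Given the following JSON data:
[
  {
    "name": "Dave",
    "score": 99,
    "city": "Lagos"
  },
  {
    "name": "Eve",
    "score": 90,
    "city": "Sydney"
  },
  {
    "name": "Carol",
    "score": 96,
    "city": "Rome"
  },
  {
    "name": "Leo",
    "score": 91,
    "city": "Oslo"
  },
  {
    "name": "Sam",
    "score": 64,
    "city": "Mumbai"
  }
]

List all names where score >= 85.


Filtering records where score >= 85:
  Dave (score=99) -> YES
  Eve (score=90) -> YES
  Carol (score=96) -> YES
  Leo (score=91) -> YES
  Sam (score=64) -> no


ANSWER: Dave, Eve, Carol, Leo


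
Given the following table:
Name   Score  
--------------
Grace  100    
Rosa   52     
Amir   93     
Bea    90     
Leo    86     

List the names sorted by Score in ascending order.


Sorting by Score (ascending):
  Rosa: 52
  Leo: 86
  Bea: 90
  Amir: 93
  Grace: 100


ANSWER: Rosa, Leo, Bea, Amir, Grace


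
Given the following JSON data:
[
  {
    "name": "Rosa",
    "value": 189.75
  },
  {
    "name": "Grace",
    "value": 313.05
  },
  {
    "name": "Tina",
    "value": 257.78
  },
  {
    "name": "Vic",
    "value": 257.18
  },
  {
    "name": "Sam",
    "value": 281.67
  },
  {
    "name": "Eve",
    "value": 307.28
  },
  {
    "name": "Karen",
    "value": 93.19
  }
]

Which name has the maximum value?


Comparing values:
  Rosa: 189.75
  Grace: 313.05
  Tina: 257.78
  Vic: 257.18
  Sam: 281.67
  Eve: 307.28
  Karen: 93.19
Maximum: Grace (313.05)

ANSWER: Grace


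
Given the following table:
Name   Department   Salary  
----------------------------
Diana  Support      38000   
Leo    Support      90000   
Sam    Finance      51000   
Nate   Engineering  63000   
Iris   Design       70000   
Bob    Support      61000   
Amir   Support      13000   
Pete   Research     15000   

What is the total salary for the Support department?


Support department members:
  Diana: 38000
  Leo: 90000
  Bob: 61000
  Amir: 13000
Total = 38000 + 90000 + 61000 + 13000 = 202000

ANSWER: 202000


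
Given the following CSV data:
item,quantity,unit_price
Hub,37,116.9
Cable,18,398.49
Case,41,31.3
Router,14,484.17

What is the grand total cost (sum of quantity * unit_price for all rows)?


Computing row totals:
  Hub: 37 * 116.9 = 4325.3
  Cable: 18 * 398.49 = 7172.82
  Case: 41 * 31.3 = 1283.3
  Router: 14 * 484.17 = 6778.38
Grand total = 4325.3 + 7172.82 + 1283.3 + 6778.38 = 19559.8

ANSWER: 19559.8


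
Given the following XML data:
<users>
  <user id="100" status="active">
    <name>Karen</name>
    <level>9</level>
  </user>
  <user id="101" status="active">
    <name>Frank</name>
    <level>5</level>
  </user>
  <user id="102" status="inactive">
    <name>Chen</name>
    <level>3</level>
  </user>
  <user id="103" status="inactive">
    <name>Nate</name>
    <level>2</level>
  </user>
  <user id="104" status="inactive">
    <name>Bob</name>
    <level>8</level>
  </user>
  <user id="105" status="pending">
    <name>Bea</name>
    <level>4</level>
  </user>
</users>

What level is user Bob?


Finding user: Bob
<level>8</level>

ANSWER: 8


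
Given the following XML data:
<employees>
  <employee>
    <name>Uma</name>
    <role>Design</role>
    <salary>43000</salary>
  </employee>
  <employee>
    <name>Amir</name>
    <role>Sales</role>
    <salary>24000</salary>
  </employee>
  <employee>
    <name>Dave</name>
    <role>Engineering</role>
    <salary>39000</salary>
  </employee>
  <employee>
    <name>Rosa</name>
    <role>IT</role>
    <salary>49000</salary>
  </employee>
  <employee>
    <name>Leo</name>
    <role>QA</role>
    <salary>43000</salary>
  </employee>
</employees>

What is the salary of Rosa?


Searching for <employee> with <name>Rosa</name>
Found at position 4
<salary>49000</salary>

ANSWER: 49000


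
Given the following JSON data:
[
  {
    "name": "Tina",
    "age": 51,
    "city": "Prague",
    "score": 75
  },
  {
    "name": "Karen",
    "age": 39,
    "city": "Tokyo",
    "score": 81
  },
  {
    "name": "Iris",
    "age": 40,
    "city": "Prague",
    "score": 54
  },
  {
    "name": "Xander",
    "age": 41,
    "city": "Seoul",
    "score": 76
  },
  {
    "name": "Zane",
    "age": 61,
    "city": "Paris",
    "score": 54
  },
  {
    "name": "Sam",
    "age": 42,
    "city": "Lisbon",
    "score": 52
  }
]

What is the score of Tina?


Looking up record where name = Tina
Record index: 0
Field 'score' = 75

ANSWER: 75


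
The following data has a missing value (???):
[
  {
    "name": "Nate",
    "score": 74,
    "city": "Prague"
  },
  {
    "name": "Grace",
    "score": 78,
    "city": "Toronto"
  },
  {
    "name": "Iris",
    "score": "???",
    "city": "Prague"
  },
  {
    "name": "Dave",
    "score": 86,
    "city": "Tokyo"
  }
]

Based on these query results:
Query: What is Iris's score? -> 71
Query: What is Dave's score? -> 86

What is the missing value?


The missing value is Iris's score
From query: Iris's score = 71

ANSWER: 71


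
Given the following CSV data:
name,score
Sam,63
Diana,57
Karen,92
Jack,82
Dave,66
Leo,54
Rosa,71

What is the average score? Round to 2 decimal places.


Scores: 63, 57, 92, 82, 66, 54, 71
Sum = 485
Count = 7
Average = 485 / 7 = 69.29

ANSWER: 69.29


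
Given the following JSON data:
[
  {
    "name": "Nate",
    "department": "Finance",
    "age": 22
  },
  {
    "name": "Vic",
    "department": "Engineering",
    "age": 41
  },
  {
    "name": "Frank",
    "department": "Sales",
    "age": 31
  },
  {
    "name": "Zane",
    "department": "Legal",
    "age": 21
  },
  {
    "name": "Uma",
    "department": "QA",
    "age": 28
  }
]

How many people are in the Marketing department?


Scanning records for department = Marketing
  No matches found
Count: 0

ANSWER: 0


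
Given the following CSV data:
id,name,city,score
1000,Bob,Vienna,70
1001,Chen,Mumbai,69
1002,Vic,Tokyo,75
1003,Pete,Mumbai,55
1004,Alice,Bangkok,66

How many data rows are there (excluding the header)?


Counting rows (excluding header):
Header: id,name,city,score
Data rows: 5

ANSWER: 5


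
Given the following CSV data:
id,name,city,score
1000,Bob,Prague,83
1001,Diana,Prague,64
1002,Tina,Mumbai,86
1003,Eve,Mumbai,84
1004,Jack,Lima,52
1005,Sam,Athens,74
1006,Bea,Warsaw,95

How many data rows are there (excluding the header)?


Counting rows (excluding header):
Header: id,name,city,score
Data rows: 7

ANSWER: 7


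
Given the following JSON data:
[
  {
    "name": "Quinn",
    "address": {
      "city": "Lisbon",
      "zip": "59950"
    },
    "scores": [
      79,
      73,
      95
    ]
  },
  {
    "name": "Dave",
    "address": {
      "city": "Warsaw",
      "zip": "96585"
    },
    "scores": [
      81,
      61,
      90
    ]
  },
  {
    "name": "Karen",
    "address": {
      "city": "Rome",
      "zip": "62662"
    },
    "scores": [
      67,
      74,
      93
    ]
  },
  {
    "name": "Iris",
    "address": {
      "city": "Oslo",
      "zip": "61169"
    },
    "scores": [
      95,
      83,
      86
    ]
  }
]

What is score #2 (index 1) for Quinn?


Path: records[0].scores[1]
Value: 73

ANSWER: 73


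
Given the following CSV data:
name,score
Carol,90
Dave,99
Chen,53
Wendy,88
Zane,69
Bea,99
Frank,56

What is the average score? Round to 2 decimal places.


Scores: 90, 99, 53, 88, 69, 99, 56
Sum = 554
Count = 7
Average = 554 / 7 = 79.14

ANSWER: 79.14


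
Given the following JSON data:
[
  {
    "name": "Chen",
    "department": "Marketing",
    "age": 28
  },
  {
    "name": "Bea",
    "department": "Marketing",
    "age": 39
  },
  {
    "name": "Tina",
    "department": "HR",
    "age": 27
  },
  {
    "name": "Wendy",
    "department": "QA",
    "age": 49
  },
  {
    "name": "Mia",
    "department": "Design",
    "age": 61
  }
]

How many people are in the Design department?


Scanning records for department = Design
  Record 4: Mia
Count: 1

ANSWER: 1


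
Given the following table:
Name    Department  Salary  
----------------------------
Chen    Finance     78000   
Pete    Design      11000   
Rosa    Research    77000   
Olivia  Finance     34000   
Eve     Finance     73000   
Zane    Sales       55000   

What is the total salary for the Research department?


Research department members:
  Rosa: 77000
Total = 77000 = 77000

ANSWER: 77000


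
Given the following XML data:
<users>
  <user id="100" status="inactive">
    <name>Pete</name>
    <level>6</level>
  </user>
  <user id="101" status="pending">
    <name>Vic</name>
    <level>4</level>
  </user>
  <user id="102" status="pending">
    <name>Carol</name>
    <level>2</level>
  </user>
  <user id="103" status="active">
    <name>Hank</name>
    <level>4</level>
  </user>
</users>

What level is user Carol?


Finding user: Carol
<level>2</level>

ANSWER: 2


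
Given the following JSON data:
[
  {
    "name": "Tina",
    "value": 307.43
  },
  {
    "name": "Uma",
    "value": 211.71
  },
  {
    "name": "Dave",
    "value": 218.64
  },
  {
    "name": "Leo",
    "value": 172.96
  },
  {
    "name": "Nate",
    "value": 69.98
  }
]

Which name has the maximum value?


Comparing values:
  Tina: 307.43
  Uma: 211.71
  Dave: 218.64
  Leo: 172.96
  Nate: 69.98
Maximum: Tina (307.43)

ANSWER: Tina


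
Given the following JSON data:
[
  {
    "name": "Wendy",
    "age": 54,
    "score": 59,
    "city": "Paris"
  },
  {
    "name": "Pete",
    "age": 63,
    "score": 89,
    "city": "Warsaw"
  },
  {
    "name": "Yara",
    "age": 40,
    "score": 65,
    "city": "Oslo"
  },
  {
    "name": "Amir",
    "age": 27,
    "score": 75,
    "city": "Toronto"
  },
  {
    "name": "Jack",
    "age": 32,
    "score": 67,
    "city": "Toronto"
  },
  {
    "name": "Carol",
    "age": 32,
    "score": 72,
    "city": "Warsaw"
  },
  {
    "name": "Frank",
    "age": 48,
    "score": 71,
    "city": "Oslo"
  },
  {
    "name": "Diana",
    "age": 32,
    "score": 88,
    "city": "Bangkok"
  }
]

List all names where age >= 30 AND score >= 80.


Checking both conditions:
  Wendy (age=54, score=59) -> no
  Pete (age=63, score=89) -> YES
  Yara (age=40, score=65) -> no
  Amir (age=27, score=75) -> no
  Jack (age=32, score=67) -> no
  Carol (age=32, score=72) -> no
  Frank (age=48, score=71) -> no
  Diana (age=32, score=88) -> YES


ANSWER: Pete, Diana


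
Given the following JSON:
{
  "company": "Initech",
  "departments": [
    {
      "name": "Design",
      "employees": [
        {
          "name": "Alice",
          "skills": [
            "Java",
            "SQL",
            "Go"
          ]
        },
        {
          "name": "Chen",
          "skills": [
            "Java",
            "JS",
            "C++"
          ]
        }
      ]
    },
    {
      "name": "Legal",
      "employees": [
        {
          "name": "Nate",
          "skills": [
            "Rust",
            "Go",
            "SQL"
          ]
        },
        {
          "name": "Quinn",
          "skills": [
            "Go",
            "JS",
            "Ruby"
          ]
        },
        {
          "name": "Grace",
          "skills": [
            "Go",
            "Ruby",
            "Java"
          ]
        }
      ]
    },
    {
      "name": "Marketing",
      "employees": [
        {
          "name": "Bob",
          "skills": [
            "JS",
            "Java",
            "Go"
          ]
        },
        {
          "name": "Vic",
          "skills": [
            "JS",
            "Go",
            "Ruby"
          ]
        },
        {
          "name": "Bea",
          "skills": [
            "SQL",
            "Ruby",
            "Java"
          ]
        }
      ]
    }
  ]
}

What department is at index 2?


Path: departments[2].name
Value: Marketing

ANSWER: Marketing


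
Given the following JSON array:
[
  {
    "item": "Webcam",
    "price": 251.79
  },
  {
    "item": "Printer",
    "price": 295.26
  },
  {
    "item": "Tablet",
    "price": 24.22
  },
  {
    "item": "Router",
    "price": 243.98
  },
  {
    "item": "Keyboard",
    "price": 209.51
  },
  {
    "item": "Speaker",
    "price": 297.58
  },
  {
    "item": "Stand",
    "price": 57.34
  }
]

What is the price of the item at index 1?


Array index 1 -> Printer
price = 295.26

ANSWER: 295.26


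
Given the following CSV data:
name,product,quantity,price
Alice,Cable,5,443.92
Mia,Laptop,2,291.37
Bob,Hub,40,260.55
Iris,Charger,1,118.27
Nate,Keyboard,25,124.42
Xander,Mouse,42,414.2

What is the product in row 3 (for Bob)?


Row 3: Bob
Column 'product' = Hub

ANSWER: Hub


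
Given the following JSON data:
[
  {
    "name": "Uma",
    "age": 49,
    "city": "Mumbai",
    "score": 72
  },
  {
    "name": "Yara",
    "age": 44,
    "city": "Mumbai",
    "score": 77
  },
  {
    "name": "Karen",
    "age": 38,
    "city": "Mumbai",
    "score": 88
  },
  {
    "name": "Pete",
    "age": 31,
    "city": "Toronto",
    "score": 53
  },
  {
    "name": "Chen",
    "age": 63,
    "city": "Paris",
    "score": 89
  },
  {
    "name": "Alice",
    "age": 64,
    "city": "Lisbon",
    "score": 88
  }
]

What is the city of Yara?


Looking up record where name = Yara
Record index: 1
Field 'city' = Mumbai

ANSWER: Mumbai


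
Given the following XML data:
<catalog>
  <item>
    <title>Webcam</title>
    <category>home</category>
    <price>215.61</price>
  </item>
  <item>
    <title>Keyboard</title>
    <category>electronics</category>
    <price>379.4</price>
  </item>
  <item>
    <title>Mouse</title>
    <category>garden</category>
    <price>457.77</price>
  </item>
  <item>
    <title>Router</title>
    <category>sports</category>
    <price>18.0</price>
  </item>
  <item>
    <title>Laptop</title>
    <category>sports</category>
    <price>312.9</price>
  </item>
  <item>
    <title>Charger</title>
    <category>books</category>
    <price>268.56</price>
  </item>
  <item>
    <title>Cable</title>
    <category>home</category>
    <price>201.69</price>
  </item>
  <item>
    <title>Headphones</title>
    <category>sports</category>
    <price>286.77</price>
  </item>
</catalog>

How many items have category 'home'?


Scanning <item> elements for <category>home</category>:
  Item 1: Webcam -> MATCH
  Item 7: Cable -> MATCH
Count: 2

ANSWER: 2


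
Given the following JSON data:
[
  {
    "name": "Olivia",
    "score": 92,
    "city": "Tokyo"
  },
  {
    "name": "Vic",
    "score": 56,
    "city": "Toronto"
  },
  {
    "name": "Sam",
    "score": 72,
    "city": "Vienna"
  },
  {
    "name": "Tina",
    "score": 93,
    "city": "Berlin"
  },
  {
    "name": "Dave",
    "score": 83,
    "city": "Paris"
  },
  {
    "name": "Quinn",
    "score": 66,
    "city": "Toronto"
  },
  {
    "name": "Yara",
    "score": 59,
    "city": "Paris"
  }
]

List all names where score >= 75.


Filtering records where score >= 75:
  Olivia (score=92) -> YES
  Vic (score=56) -> no
  Sam (score=72) -> no
  Tina (score=93) -> YES
  Dave (score=83) -> YES
  Quinn (score=66) -> no
  Yara (score=59) -> no


ANSWER: Olivia, Tina, Dave


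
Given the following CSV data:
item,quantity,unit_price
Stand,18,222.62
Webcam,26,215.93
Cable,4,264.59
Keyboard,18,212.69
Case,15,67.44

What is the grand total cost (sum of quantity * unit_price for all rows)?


Computing row totals:
  Stand: 18 * 222.62 = 4007.16
  Webcam: 26 * 215.93 = 5614.18
  Cable: 4 * 264.59 = 1058.36
  Keyboard: 18 * 212.69 = 3828.42
  Case: 15 * 67.44 = 1011.6
Grand total = 4007.16 + 5614.18 + 1058.36 + 3828.42 + 1011.6 = 15519.72

ANSWER: 15519.72


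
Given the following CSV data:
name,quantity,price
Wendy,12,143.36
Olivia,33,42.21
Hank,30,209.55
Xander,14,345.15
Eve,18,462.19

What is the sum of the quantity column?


Values in 'quantity' column:
  Row 1: 12
  Row 2: 33
  Row 3: 30
  Row 4: 14
  Row 5: 18
Sum = 12 + 33 + 30 + 14 + 18 = 107

ANSWER: 107


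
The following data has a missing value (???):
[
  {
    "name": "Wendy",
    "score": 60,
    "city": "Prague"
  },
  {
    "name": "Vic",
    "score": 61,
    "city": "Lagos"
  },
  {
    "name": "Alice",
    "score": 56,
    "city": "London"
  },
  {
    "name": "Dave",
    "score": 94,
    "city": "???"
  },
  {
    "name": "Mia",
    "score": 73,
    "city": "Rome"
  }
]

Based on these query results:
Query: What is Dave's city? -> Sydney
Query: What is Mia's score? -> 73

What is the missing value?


The missing value is Dave's city
From query: Dave's city = Sydney

ANSWER: Sydney


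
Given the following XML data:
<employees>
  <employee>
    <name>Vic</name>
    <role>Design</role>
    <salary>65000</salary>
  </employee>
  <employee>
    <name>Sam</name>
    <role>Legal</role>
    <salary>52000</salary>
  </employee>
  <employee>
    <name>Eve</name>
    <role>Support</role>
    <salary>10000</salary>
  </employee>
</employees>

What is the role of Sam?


Searching for <employee> with <name>Sam</name>
Found at position 2
<role>Legal</role>

ANSWER: Legal


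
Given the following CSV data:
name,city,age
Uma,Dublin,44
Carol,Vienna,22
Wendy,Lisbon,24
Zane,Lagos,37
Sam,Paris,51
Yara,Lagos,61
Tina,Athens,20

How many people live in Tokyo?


Scanning city column for 'Tokyo':
Total matches: 0

ANSWER: 0


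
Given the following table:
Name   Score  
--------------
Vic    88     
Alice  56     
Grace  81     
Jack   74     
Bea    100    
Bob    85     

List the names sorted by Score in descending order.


Sorting by Score (descending):
  Bea: 100
  Vic: 88
  Bob: 85
  Grace: 81
  Jack: 74
  Alice: 56


ANSWER: Bea, Vic, Bob, Grace, Jack, Alice


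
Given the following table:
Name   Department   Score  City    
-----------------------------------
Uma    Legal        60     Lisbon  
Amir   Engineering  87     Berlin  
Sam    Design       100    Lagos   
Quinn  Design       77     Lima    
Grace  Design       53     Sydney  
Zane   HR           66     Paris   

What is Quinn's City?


Row 4: Quinn
City = Lima

ANSWER: Lima


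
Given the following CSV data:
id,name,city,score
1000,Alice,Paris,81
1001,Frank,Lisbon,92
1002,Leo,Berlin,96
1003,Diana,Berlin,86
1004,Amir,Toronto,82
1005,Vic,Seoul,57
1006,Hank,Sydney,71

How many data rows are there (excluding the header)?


Counting rows (excluding header):
Header: id,name,city,score
Data rows: 7

ANSWER: 7


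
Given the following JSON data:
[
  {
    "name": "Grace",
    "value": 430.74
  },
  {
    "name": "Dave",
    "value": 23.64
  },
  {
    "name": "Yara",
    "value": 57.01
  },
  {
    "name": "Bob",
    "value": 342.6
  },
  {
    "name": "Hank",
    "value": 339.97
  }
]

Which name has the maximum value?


Comparing values:
  Grace: 430.74
  Dave: 23.64
  Yara: 57.01
  Bob: 342.6
  Hank: 339.97
Maximum: Grace (430.74)

ANSWER: Grace


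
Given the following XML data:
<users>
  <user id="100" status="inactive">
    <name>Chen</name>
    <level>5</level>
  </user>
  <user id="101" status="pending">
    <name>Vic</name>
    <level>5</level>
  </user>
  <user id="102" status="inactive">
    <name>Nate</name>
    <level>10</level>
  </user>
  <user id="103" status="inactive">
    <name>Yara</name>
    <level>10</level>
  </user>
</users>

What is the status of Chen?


Finding user with name = Chen
user id="100" status="inactive"

ANSWER: inactive


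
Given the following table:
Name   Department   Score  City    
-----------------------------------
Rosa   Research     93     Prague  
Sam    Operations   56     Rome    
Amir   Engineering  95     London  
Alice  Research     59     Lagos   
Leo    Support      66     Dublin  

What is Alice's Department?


Row 4: Alice
Department = Research

ANSWER: Research


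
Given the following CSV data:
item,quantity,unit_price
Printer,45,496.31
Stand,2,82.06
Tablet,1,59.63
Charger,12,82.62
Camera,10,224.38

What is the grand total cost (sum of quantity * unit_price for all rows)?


Computing row totals:
  Printer: 45 * 496.31 = 22333.95
  Stand: 2 * 82.06 = 164.12
  Tablet: 1 * 59.63 = 59.63
  Charger: 12 * 82.62 = 991.44
  Camera: 10 * 224.38 = 2243.8
Grand total = 22333.95 + 164.12 + 59.63 + 991.44 + 2243.8 = 25792.94

ANSWER: 25792.94


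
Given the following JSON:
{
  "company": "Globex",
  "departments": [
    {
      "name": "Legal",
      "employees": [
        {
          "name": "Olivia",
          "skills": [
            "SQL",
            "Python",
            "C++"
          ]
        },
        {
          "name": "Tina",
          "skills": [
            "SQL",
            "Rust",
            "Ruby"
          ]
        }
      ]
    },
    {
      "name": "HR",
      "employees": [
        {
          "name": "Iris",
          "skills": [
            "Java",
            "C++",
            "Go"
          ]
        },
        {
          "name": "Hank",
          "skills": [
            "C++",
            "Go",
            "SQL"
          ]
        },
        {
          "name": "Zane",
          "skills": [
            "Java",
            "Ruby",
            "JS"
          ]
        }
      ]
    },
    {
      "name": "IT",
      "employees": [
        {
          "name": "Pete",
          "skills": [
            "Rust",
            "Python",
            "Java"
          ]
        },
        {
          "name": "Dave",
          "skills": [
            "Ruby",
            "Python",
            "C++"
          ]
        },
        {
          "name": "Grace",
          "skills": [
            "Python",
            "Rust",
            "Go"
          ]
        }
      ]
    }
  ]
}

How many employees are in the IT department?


Path: departments[2].employees
Count: 3

ANSWER: 3


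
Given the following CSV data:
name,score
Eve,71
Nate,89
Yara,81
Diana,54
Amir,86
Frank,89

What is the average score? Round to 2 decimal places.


Scores: 71, 89, 81, 54, 86, 89
Sum = 470
Count = 6
Average = 470 / 6 = 78.33

ANSWER: 78.33


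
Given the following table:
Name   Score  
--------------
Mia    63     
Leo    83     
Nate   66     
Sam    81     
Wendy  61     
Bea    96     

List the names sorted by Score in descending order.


Sorting by Score (descending):
  Bea: 96
  Leo: 83
  Sam: 81
  Nate: 66
  Mia: 63
  Wendy: 61


ANSWER: Bea, Leo, Sam, Nate, Mia, Wendy


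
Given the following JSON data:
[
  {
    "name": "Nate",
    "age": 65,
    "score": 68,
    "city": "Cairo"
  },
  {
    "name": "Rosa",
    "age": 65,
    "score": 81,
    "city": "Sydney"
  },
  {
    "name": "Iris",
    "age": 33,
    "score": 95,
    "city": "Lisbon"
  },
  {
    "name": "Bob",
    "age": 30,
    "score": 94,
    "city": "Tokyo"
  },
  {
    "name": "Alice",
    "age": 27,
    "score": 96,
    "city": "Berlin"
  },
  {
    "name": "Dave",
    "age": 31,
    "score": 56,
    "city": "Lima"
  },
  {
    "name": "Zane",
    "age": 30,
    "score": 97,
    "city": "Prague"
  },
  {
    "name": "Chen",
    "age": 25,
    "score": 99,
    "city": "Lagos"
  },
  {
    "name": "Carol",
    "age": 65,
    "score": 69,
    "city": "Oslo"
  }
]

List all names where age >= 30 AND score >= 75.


Checking both conditions:
  Nate (age=65, score=68) -> no
  Rosa (age=65, score=81) -> YES
  Iris (age=33, score=95) -> YES
  Bob (age=30, score=94) -> YES
  Alice (age=27, score=96) -> no
  Dave (age=31, score=56) -> no
  Zane (age=30, score=97) -> YES
  Chen (age=25, score=99) -> no
  Carol (age=65, score=69) -> no


ANSWER: Rosa, Iris, Bob, Zane


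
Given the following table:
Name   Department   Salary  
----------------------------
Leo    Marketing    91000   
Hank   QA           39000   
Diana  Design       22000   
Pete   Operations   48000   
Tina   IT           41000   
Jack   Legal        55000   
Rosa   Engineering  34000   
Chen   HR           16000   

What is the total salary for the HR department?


HR department members:
  Chen: 16000
Total = 16000 = 16000

ANSWER: 16000


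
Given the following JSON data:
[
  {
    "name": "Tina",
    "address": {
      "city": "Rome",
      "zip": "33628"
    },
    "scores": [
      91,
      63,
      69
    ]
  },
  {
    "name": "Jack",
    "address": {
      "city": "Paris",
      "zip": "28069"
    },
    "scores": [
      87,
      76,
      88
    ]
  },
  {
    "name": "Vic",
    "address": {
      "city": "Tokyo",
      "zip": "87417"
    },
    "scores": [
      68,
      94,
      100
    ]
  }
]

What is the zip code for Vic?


Path: records[2].address.zip
Value: 87417

ANSWER: 87417


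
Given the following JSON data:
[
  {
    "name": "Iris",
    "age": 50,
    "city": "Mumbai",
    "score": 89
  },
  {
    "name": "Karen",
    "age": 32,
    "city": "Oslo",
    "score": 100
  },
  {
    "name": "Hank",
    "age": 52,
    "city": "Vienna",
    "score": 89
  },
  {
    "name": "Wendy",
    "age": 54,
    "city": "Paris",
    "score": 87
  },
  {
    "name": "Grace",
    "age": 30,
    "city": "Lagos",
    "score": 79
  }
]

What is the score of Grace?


Looking up record where name = Grace
Record index: 4
Field 'score' = 79

ANSWER: 79


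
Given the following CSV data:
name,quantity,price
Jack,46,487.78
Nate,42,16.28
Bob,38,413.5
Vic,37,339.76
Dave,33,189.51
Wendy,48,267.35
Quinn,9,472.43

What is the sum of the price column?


Values in 'price' column:
  Row 1: 487.78
  Row 2: 16.28
  Row 3: 413.5
  Row 4: 339.76
  Row 5: 189.51
  Row 6: 267.35
  Row 7: 472.43
Sum = 487.78 + 16.28 + 413.5 + 339.76 + 189.51 + 267.35 + 472.43 = 2186.61

ANSWER: 2186.61


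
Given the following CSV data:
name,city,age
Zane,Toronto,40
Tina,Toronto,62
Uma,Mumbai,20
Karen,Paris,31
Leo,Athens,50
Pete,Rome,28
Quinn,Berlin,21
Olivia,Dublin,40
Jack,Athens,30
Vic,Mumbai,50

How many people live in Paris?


Scanning city column for 'Paris':
  Row 4: Karen -> MATCH
Total matches: 1

ANSWER: 1


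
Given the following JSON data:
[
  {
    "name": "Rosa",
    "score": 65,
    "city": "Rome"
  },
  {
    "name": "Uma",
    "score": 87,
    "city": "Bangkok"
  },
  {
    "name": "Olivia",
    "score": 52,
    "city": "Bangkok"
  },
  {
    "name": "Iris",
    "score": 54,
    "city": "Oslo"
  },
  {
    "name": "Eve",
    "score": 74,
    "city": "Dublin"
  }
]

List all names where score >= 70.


Filtering records where score >= 70:
  Rosa (score=65) -> no
  Uma (score=87) -> YES
  Olivia (score=52) -> no
  Iris (score=54) -> no
  Eve (score=74) -> YES


ANSWER: Uma, Eve


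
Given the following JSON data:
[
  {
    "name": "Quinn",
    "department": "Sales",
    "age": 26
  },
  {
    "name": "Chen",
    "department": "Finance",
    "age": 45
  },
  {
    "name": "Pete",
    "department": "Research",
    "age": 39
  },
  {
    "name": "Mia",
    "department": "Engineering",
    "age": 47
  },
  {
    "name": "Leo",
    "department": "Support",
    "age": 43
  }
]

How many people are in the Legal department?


Scanning records for department = Legal
  No matches found
Count: 0

ANSWER: 0
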